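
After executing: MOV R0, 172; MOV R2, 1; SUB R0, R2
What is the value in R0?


Register state trace:
  MOV R0, 172  → R0 = 172
  MOV R2, 1  → R2 = 1
  SUB R0, R2  → R0 = 172 - 1 = 171
Final: R0 = 171

171


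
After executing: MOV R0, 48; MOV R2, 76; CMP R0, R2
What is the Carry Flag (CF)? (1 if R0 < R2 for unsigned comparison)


Register state trace:
  MOV R0, 48  → R0 = 48
  MOV R2, 76  → R2 = 76
  CMP R0, R2  → unsigned 48 - 76: borrow occurs
  48 < 76, so CF = 1
CF = 1

1


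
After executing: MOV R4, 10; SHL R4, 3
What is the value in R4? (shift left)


Register state trace:
  MOV R4, 10  → R4 = 10
  SHL R4, 3  → R4 = 10 << 3 = 10 * 2^3 = 80
Final: R4 = 80

80


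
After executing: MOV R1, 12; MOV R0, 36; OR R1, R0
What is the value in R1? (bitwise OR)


Register state trace:
  MOV R1, 12  → R1 = 12 (0b00001100)
  MOV R0, 36  → R0 = 36 (0b00100100)
  OR R1, R0   → R1 = 12 OR 36 = 44 (0b00101100)
Final: R1 = 44

44


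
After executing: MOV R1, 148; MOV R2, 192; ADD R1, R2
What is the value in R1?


Register state trace:
  MOV R1, 148  → R1 = 148
  MOV R2, 192  → R2 = 192
  ADD R1, R2  → R1 = 148 + 192 = 340
Final: R1 = 340

340


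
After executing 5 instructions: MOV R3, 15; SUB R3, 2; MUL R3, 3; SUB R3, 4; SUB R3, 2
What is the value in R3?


Register state trace:
  MOV R3, 15  → R3 = 15
  SUB R3, 2  → R3 = 15 - 2 = 13
  MUL R3, 3  → R3 = 13 * 3 = 39
  SUB R3, 4  → R3 = 39 - 4 = 35
  SUB R3, 2  → R3 = 35 - 2 = 33
Final: R3 = 33

33


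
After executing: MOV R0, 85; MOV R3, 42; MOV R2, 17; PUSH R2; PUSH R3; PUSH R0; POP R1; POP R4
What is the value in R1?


Stack trace (top is rightmost):
  MOV R0, 85  → R0 = 85
  MOV R3, 42  → R3 = 42
  MOV R2, 17  → R2 = 17
  PUSH R2  → stack: [17]
  PUSH R3  → stack: [17, 42]
  PUSH R0  → stack: [17, 42, 85]
  POP R1  → R1 = 85, stack: [17, 42]
  POP R4  → R4 = 42, stack: [17]
Final: R1 = 85

85


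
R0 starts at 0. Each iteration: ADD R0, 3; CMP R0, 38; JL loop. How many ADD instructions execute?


Loop trace (R0 starts at 0, target 38, step 3):
  ADD #1: R0 = 0 + 3 = 3  → 3 < 38, loop
  ADD #2: R0 = 3 + 3 = 6  → 6 < 38, loop
  ADD #3: R0 = 6 + 3 = 9  → 9 < 38, loop
  ADD #4: R0 = 9 + 3 = 12  → 12 < 38, loop
  ADD #5: R0 = 12 + 3 = 15  → 15 < 38, loop
  ADD #6: R0 = 15 + 3 = 18  → 18 < 38, loop
  ADD #7: R0 = 18 + 3 = 21  → 21 < 38, loop
  ADD #8: R0 = 21 + 3 = 24  → 24 < 38, loop
  ADD #9: R0 = 24 + 3 = 27  → 27 < 38, loop
  ADD #10: R0 = 27 + 3 = 30  → 30 < 38, loop
  ADD #11: R0 = 30 + 3 = 33  → 33 < 38, loop
  ADD #12: R0 = 33 + 3 = 36  → 36 < 38, loop
  ADD #13: R0 = 36 + 3 = 39  → 39 >= 38, exit
Total ADD instructions: 13

13


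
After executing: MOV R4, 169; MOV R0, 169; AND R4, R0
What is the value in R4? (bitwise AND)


Register state trace:
  MOV R4, 169  → R4 = 169 (0b10101001)
  MOV R0, 169  → R0 = 169 (0b10101001)
  AND R4, R0  → R4 = 169 AND 169 = 169 (0b10101001)
Final: R4 = 169

169


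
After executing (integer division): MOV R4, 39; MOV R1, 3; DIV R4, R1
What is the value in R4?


Register state trace:
  MOV R4, 39  → R4 = 39
  MOV R1, 3  → R1 = 3
  DIV R4, R1  → R4 = 39 // 3 = 13
Final: R4 = 13

13


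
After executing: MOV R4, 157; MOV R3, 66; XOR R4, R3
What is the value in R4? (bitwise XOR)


Register state trace:
  MOV R4, 157  → R4 = 157 (0b10011101)
  MOV R3, 66  → R3 = 66 (0b01000010)
  XOR R4, R3  → R4 = 157 XOR 66 = 223 (0b11011111)
Final: R4 = 223

223


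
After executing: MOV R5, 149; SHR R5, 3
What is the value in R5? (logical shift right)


Register state trace:
  MOV R5, 149  → R5 = 149
  SHR R5, 3  → R5 = 149 >> 3 = 149 // 2^3 = 18
Final: R5 = 18

18


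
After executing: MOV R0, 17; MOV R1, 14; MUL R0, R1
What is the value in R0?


Register state trace:
  MOV R0, 17  → R0 = 17
  MOV R1, 14  → R1 = 14
  MUL R0, R1  → R0 = 17 * 14 = 238
Final: R0 = 238

238


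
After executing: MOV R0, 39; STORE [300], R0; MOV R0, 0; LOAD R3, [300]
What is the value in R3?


Register and memory trace:
  MOV R0, 39  → R0 = 39
  STORE [300], R0  → mem[300] = 39
  MOV R0, 0  → R0 = 0
  LOAD R3, [300]  → R3 = mem[300] = 39
Final: R3 = 39

39


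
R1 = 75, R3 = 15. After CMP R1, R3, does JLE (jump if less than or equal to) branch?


Trace:
  R1 = 75, R3 = 15
  CMP R1, R3  → compares 75 vs 15
  JLE checks: is 75 less than or equal to 15?
  75 > 15, so condition is false
Branch taken: No

No


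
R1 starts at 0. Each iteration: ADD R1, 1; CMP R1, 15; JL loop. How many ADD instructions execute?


Loop trace (R1 starts at 0, target 15, step 1):
  ADD #1: R1 = 0 + 1 = 1  → 1 < 15, loop
  ADD #2: R1 = 1 + 1 = 2  → 2 < 15, loop
  ADD #3: R1 = 2 + 1 = 3  → 3 < 15, loop
  ADD #4: R1 = 3 + 1 = 4  → 4 < 15, loop
  ADD #5: R1 = 4 + 1 = 5  → 5 < 15, loop
  ADD #6: R1 = 5 + 1 = 6  → 6 < 15, loop
  ADD #7: R1 = 6 + 1 = 7  → 7 < 15, loop
  ADD #8: R1 = 7 + 1 = 8  → 8 < 15, loop
  ADD #9: R1 = 8 + 1 = 9  → 9 < 15, loop
  ADD #10: R1 = 9 + 1 = 10  → 10 < 15, loop
  ADD #11: R1 = 10 + 1 = 11  → 11 < 15, loop
  ADD #12: R1 = 11 + 1 = 12  → 12 < 15, loop
  ADD #13: R1 = 12 + 1 = 13  → 13 < 15, loop
  ADD #14: R1 = 13 + 1 = 14  → 14 < 15, loop
  ADD #15: R1 = 14 + 1 = 15  → 15 >= 15, exit
Total ADD instructions: 15

15


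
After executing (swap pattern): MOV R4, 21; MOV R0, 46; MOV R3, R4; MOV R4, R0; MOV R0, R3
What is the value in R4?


Register state trace (swap pattern):
  MOV R4, 21  → R4 = 21
  MOV R0, 46  → R0 = 46
  MOV R3, R4  → R3 = 21  (save R4)
  MOV R4, R0  → R4 = 46  (R4 gets R0's value)
  MOV R0, R3  → R0 = 21  (R0 gets saved value)
Final: R4 = 46

46


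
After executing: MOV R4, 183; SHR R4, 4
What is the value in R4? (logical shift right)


Register state trace:
  MOV R4, 183  → R4 = 183
  SHR R4, 4  → R4 = 183 >> 4 = 183 // 2^4 = 11
Final: R4 = 11

11


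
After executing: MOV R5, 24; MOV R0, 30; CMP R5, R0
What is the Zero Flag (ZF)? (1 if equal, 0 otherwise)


Register state trace:
  MOV R5, 24  → R5 = 24
  MOV R0, 30  → R0 = 30
  CMP R5, R0  → computes 24 - 30 = -6
  Result is nonzero, so values are not equal
ZF = 0

0


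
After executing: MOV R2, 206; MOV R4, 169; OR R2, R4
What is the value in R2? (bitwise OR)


Register state trace:
  MOV R2, 206  → R2 = 206 (0b11001110)
  MOV R4, 169  → R4 = 169 (0b10101001)
  OR R2, R4   → R2 = 206 OR 169 = 239 (0b11101111)
Final: R2 = 239

239


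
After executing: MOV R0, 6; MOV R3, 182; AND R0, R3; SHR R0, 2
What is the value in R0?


Register state trace:
  MOV R0, 6  → R0 = 6 (0b00000110)
  MOV R3, 182  → R3 = 182 (0b10110110)
  AND R0, R3  → R0 = 6 AND 182 = 6 (0b00000110)
  SHR R0, 2  → R0 = 6 >> 2 = 1
Final: R0 = 1

1


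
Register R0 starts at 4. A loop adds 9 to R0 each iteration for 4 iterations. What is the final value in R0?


Starting value: R0 = 4
  Iter 1: R0 = 4 + 9 = 13
  Iter 2: R0 = 13 + 9 = 22
  Iter 3: R0 = 22 + 9 = 31
  Iter 4: R0 = 31 + 9 = 40
Final: R0 = 40

40


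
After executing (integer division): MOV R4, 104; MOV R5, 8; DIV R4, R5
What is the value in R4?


Register state trace:
  MOV R4, 104  → R4 = 104
  MOV R5, 8  → R5 = 8
  DIV R4, R5  → R4 = 104 // 8 = 13
Final: R4 = 13

13


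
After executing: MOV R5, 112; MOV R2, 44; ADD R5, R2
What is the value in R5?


Register state trace:
  MOV R5, 112  → R5 = 112
  MOV R2, 44  → R2 = 44
  ADD R5, R2  → R5 = 112 + 44 = 156
Final: R5 = 156

156


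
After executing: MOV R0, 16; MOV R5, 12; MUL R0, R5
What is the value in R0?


Register state trace:
  MOV R0, 16  → R0 = 16
  MOV R5, 12  → R5 = 12
  MUL R0, R5  → R0 = 16 * 12 = 192
Final: R0 = 192

192


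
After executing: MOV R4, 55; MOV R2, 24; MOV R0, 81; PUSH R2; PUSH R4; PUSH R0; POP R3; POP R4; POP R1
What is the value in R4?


Stack trace (top is rightmost):
  MOV R4, 55  → R4 = 55
  MOV R2, 24  → R2 = 24
  MOV R0, 81  → R0 = 81
  PUSH R2  → stack: [24]
  PUSH R4  → stack: [24, 55]
  PUSH R0  → stack: [24, 55, 81]
  POP R3  → R3 = 81, stack: [24, 55]
  POP R4  → R4 = 55, stack: [24]
  POP R1  → R1 = 24, stack: []
Final: R4 = 55

55


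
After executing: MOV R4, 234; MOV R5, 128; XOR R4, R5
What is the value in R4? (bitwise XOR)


Register state trace:
  MOV R4, 234  → R4 = 234 (0b11101010)
  MOV R5, 128  → R5 = 128 (0b10000000)
  XOR R4, R5  → R4 = 234 XOR 128 = 106 (0b01101010)
Final: R4 = 106

106


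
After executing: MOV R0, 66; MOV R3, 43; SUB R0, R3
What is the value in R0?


Register state trace:
  MOV R0, 66  → R0 = 66
  MOV R3, 43  → R3 = 43
  SUB R0, R3  → R0 = 66 - 43 = 23
Final: R0 = 23

23


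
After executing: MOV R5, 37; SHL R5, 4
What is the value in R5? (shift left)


Register state trace:
  MOV R5, 37  → R5 = 37
  SHL R5, 4  → R5 = 37 << 4 = 37 * 2^4 = 592
Final: R5 = 592

592


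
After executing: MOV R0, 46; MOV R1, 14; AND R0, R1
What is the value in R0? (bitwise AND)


Register state trace:
  MOV R0, 46  → R0 = 46 (0b00101110)
  MOV R1, 14  → R1 = 14 (0b00001110)
  AND R0, R1  → R0 = 46 AND 14 = 14 (0b00001110)
Final: R0 = 14

14


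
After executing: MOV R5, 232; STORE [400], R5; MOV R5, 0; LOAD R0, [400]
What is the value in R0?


Register and memory trace:
  MOV R5, 232  → R5 = 232
  STORE [400], R5  → mem[400] = 232
  MOV R5, 0  → R5 = 0
  LOAD R0, [400]  → R0 = mem[400] = 232
Final: R0 = 232

232


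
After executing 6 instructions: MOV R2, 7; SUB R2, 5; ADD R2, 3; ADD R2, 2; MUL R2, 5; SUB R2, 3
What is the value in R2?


Register state trace:
  MOV R2, 7  → R2 = 7
  SUB R2, 5  → R2 = 7 - 5 = 2
  ADD R2, 3  → R2 = 2 + 3 = 5
  ADD R2, 2  → R2 = 5 + 2 = 7
  MUL R2, 5  → R2 = 7 * 5 = 35
  SUB R2, 3  → R2 = 35 - 3 = 32
Final: R2 = 32

32


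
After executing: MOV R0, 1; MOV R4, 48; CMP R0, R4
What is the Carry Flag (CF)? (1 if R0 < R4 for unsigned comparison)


Register state trace:
  MOV R0, 1  → R0 = 1
  MOV R4, 48  → R4 = 48
  CMP R0, R4  → unsigned 1 - 48: borrow occurs
  1 < 48, so CF = 1
CF = 1

1


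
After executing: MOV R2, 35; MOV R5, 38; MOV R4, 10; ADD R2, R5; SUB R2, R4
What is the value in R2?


Register state trace:
  MOV R2, 35  → R2 = 35
  MOV R5, 38  → R5 = 38
  MOV R4, 10  → R4 = 10
  ADD R2, R5  → R2 = 35 + 38 = 73
  SUB R2, R4  → R2 = 73 - 10 = 63
Final: R2 = 63

63


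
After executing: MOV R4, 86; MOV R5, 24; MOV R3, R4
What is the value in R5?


Register state trace:
  MOV R4, 86  → R4 = 86
  MOV R5, 24  → R5 = 24
  MOV R3, R4  → R3 = 86
Final: R5 = 24

24


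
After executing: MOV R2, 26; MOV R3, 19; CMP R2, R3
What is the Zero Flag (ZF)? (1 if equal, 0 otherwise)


Register state trace:
  MOV R2, 26  → R2 = 26
  MOV R3, 19  → R3 = 19
  CMP R2, R3  → computes 26 - 19 = 7
  Result is nonzero, so values are not equal
ZF = 0

0


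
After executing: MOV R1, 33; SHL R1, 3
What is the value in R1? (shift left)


Register state trace:
  MOV R1, 33  → R1 = 33
  SHL R1, 3  → R1 = 33 << 3 = 33 * 2^3 = 264
Final: R1 = 264

264


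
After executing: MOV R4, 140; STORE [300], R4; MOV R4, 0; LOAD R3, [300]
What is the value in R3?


Register and memory trace:
  MOV R4, 140  → R4 = 140
  STORE [300], R4  → mem[300] = 140
  MOV R4, 0  → R4 = 0
  LOAD R3, [300]  → R3 = mem[300] = 140
Final: R3 = 140

140


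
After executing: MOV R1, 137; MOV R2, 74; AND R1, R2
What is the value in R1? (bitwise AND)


Register state trace:
  MOV R1, 137  → R1 = 137 (0b10001001)
  MOV R2, 74  → R2 = 74 (0b01001010)
  AND R1, R2  → R1 = 137 AND 74 = 8 (0b00001000)
Final: R1 = 8

8


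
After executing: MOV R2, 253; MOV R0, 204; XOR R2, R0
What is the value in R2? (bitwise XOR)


Register state trace:
  MOV R2, 253  → R2 = 253 (0b11111101)
  MOV R0, 204  → R0 = 204 (0b11001100)
  XOR R2, R0  → R2 = 253 XOR 204 = 49 (0b00110001)
Final: R2 = 49

49


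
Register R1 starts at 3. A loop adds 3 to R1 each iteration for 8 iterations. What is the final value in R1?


Starting value: R1 = 3
  Iter 1: R1 = 3 + 3 = 6
  Iter 2: R1 = 6 + 3 = 9
  Iter 3: R1 = 9 + 3 = 12
  Iter 4: R1 = 12 + 3 = 15
  Iter 5: R1 = 15 + 3 = 18
  Iter 6: R1 = 18 + 3 = 21
  Iter 7: R1 = 21 + 3 = 24
  Iter 8: R1 = 24 + 3 = 27
Final: R1 = 27

27


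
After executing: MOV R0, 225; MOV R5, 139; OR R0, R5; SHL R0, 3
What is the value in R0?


Register state trace:
  MOV R0, 225  → R0 = 225 (0b11100001)
  MOV R5, 139  → R5 = 139 (0b10001011)
  OR R0, R5  → R0 = 225 OR 139 = 235 (0b11101011)
  SHL R0, 3  → R0 = 235 << 3 = 1880
Final: R0 = 1880

1880


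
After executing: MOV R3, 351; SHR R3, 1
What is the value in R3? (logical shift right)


Register state trace:
  MOV R3, 351  → R3 = 351
  SHR R3, 1  → R3 = 351 >> 1 = 351 // 2^1 = 175
Final: R3 = 175

175


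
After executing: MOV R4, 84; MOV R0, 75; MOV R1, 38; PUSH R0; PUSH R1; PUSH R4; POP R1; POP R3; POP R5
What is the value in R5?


Stack trace (top is rightmost):
  MOV R4, 84  → R4 = 84
  MOV R0, 75  → R0 = 75
  MOV R1, 38  → R1 = 38
  PUSH R0  → stack: [75]
  PUSH R1  → stack: [75, 38]
  PUSH R4  → stack: [75, 38, 84]
  POP R1  → R1 = 84, stack: [75, 38]
  POP R3  → R3 = 38, stack: [75]
  POP R5  → R5 = 75, stack: []
Final: R5 = 75

75


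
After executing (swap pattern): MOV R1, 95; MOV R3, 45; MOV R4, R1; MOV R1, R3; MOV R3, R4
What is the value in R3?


Register state trace (swap pattern):
  MOV R1, 95  → R1 = 95
  MOV R3, 45  → R3 = 45
  MOV R4, R1  → R4 = 95  (save R1)
  MOV R1, R3  → R1 = 45  (R1 gets R3's value)
  MOV R3, R4  → R3 = 95  (R3 gets saved value)
Final: R3 = 95

95


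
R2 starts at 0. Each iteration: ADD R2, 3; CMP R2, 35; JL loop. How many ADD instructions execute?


Loop trace (R2 starts at 0, target 35, step 3):
  ADD #1: R2 = 0 + 3 = 3  → 3 < 35, loop
  ADD #2: R2 = 3 + 3 = 6  → 6 < 35, loop
  ADD #3: R2 = 6 + 3 = 9  → 9 < 35, loop
  ADD #4: R2 = 9 + 3 = 12  → 12 < 35, loop
  ADD #5: R2 = 12 + 3 = 15  → 15 < 35, loop
  ADD #6: R2 = 15 + 3 = 18  → 18 < 35, loop
  ADD #7: R2 = 18 + 3 = 21  → 21 < 35, loop
  ADD #8: R2 = 21 + 3 = 24  → 24 < 35, loop
  ADD #9: R2 = 24 + 3 = 27  → 27 < 35, loop
  ADD #10: R2 = 27 + 3 = 30  → 30 < 35, loop
  ADD #11: R2 = 30 + 3 = 33  → 33 < 35, loop
  ADD #12: R2 = 33 + 3 = 36  → 36 >= 35, exit
Total ADD instructions: 12

12


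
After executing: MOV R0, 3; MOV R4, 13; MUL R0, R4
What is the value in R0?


Register state trace:
  MOV R0, 3  → R0 = 3
  MOV R4, 13  → R4 = 13
  MUL R0, R4  → R0 = 3 * 13 = 39
Final: R0 = 39

39


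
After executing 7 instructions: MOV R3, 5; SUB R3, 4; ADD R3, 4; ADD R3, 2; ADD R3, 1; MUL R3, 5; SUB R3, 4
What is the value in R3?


Register state trace:
  MOV R3, 5  → R3 = 5
  SUB R3, 4  → R3 = 5 - 4 = 1
  ADD R3, 4  → R3 = 1 + 4 = 5
  ADD R3, 2  → R3 = 5 + 2 = 7
  ADD R3, 1  → R3 = 7 + 1 = 8
  MUL R3, 5  → R3 = 8 * 5 = 40
  SUB R3, 4  → R3 = 40 - 4 = 36
Final: R3 = 36

36


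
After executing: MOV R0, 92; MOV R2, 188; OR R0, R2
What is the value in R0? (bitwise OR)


Register state trace:
  MOV R0, 92  → R0 = 92 (0b01011100)
  MOV R2, 188  → R2 = 188 (0b10111100)
  OR R0, R2   → R0 = 92 OR 188 = 252 (0b11111100)
Final: R0 = 252

252


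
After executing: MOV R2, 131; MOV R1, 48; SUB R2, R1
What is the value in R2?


Register state trace:
  MOV R2, 131  → R2 = 131
  MOV R1, 48  → R1 = 48
  SUB R2, R1  → R2 = 131 - 48 = 83
Final: R2 = 83

83


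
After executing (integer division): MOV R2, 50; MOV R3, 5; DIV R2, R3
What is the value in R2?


Register state trace:
  MOV R2, 50  → R2 = 50
  MOV R3, 5  → R3 = 5
  DIV R2, R3  → R2 = 50 // 5 = 10
Final: R2 = 10

10


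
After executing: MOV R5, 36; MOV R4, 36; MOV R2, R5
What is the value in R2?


Register state trace:
  MOV R5, 36  → R5 = 36
  MOV R4, 36  → R4 = 36
  MOV R2, R5  → R2 = 36
Final: R2 = 36

36


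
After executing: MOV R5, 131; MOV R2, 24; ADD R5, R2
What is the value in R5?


Register state trace:
  MOV R5, 131  → R5 = 131
  MOV R2, 24  → R2 = 24
  ADD R5, R2  → R5 = 131 + 24 = 155
Final: R5 = 155

155


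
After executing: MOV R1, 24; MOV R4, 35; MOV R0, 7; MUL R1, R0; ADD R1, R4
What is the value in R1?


Register state trace:
  MOV R1, 24  → R1 = 24
  MOV R4, 35  → R4 = 35
  MOV R0, 7  → R0 = 7
  MUL R1, R0  → R1 = 24 * 7 = 168
  ADD R1, R4  → R1 = 168 + 35 = 203
Final: R1 = 203

203


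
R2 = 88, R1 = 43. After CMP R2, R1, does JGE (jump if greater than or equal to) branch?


Trace:
  R2 = 88, R1 = 43
  CMP R2, R1  → compares 88 vs 43
  JGE checks: is 88 greater than or equal to 43?
  88 > 43, so condition is true
Branch taken: Yes

Yes


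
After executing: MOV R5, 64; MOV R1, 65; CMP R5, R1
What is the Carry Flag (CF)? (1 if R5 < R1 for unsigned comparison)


Register state trace:
  MOV R5, 64  → R5 = 64
  MOV R1, 65  → R1 = 65
  CMP R5, R1  → unsigned 64 - 65: borrow occurs
  64 < 65, so CF = 1
CF = 1

1


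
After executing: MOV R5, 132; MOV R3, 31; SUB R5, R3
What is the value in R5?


Register state trace:
  MOV R5, 132  → R5 = 132
  MOV R3, 31  → R3 = 31
  SUB R5, R3  → R5 = 132 - 31 = 101
Final: R5 = 101

101


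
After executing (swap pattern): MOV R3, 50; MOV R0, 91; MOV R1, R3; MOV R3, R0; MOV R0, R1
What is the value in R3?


Register state trace (swap pattern):
  MOV R3, 50  → R3 = 50
  MOV R0, 91  → R0 = 91
  MOV R1, R3  → R1 = 50  (save R3)
  MOV R3, R0  → R3 = 91  (R3 gets R0's value)
  MOV R0, R1  → R0 = 50  (R0 gets saved value)
Final: R3 = 91

91


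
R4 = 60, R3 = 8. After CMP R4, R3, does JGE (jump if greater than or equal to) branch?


Trace:
  R4 = 60, R3 = 8
  CMP R4, R3  → compares 60 vs 8
  JGE checks: is 60 greater than or equal to 8?
  60 > 8, so condition is true
Branch taken: Yes

Yes


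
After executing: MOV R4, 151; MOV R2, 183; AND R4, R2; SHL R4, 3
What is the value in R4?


Register state trace:
  MOV R4, 151  → R4 = 151 (0b10010111)
  MOV R2, 183  → R2 = 183 (0b10110111)
  AND R4, R2  → R4 = 151 AND 183 = 151 (0b10010111)
  SHL R4, 3  → R4 = 151 << 3 = 1208
Final: R4 = 1208

1208


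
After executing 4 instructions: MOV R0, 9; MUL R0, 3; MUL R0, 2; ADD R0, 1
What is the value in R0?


Register state trace:
  MOV R0, 9  → R0 = 9
  MUL R0, 3  → R0 = 9 * 3 = 27
  MUL R0, 2  → R0 = 27 * 2 = 54
  ADD R0, 1  → R0 = 54 + 1 = 55
Final: R0 = 55

55


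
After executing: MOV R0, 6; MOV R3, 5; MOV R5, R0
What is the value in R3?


Register state trace:
  MOV R0, 6  → R0 = 6
  MOV R3, 5  → R3 = 5
  MOV R5, R0  → R5 = 6
Final: R3 = 5

5


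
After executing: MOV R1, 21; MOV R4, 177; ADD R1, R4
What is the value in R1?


Register state trace:
  MOV R1, 21  → R1 = 21
  MOV R4, 177  → R4 = 177
  ADD R1, R4  → R1 = 21 + 177 = 198
Final: R1 = 198

198


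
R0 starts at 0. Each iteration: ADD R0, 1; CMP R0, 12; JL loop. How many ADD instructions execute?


Loop trace (R0 starts at 0, target 12, step 1):
  ADD #1: R0 = 0 + 1 = 1  → 1 < 12, loop
  ADD #2: R0 = 1 + 1 = 2  → 2 < 12, loop
  ADD #3: R0 = 2 + 1 = 3  → 3 < 12, loop
  ADD #4: R0 = 3 + 1 = 4  → 4 < 12, loop
  ADD #5: R0 = 4 + 1 = 5  → 5 < 12, loop
  ADD #6: R0 = 5 + 1 = 6  → 6 < 12, loop
  ADD #7: R0 = 6 + 1 = 7  → 7 < 12, loop
  ADD #8: R0 = 7 + 1 = 8  → 8 < 12, loop
  ADD #9: R0 = 8 + 1 = 9  → 9 < 12, loop
  ADD #10: R0 = 9 + 1 = 10  → 10 < 12, loop
  ADD #11: R0 = 10 + 1 = 11  → 11 < 12, loop
  ADD #12: R0 = 11 + 1 = 12  → 12 >= 12, exit
Total ADD instructions: 12

12


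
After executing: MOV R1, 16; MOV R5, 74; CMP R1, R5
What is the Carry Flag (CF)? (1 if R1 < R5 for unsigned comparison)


Register state trace:
  MOV R1, 16  → R1 = 16
  MOV R5, 74  → R5 = 74
  CMP R1, R5  → unsigned 16 - 74: borrow occurs
  16 < 74, so CF = 1
CF = 1

1


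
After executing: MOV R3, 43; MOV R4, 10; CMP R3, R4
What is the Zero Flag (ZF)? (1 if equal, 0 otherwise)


Register state trace:
  MOV R3, 43  → R3 = 43
  MOV R4, 10  → R4 = 10
  CMP R3, R4  → computes 43 - 10 = 33
  Result is nonzero, so values are not equal
ZF = 0

0


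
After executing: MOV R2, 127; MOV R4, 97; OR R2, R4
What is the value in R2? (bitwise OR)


Register state trace:
  MOV R2, 127  → R2 = 127 (0b01111111)
  MOV R4, 97  → R4 = 97 (0b01100001)
  OR R2, R4   → R2 = 127 OR 97 = 127 (0b01111111)
Final: R2 = 127

127


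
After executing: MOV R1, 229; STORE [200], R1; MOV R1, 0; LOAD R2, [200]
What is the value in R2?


Register and memory trace:
  MOV R1, 229  → R1 = 229
  STORE [200], R1  → mem[200] = 229
  MOV R1, 0  → R1 = 0
  LOAD R2, [200]  → R2 = mem[200] = 229
Final: R2 = 229

229


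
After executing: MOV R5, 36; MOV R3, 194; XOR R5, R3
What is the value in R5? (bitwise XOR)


Register state trace:
  MOV R5, 36  → R5 = 36 (0b00100100)
  MOV R3, 194  → R3 = 194 (0b11000010)
  XOR R5, R3  → R5 = 36 XOR 194 = 230 (0b11100110)
Final: R5 = 230

230


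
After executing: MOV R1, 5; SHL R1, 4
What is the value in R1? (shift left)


Register state trace:
  MOV R1, 5  → R1 = 5
  SHL R1, 4  → R1 = 5 << 4 = 5 * 2^4 = 80
Final: R1 = 80

80


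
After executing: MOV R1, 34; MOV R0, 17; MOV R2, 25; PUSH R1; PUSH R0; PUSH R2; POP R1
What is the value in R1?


Stack trace (top is rightmost):
  MOV R1, 34  → R1 = 34
  MOV R0, 17  → R0 = 17
  MOV R2, 25  → R2 = 25
  PUSH R1  → stack: [34]
  PUSH R0  → stack: [34, 17]
  PUSH R2  → stack: [34, 17, 25]
  POP R1  → R1 = 25, stack: [34, 17]
Final: R1 = 25

25


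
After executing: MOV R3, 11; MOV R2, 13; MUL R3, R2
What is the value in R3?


Register state trace:
  MOV R3, 11  → R3 = 11
  MOV R2, 13  → R2 = 13
  MUL R3, R2  → R3 = 11 * 13 = 143
Final: R3 = 143

143


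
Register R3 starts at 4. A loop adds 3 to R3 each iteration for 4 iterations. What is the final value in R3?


Starting value: R3 = 4
  Iter 1: R3 = 4 + 3 = 7
  Iter 2: R3 = 7 + 3 = 10
  Iter 3: R3 = 10 + 3 = 13
  Iter 4: R3 = 13 + 3 = 16
Final: R3 = 16

16


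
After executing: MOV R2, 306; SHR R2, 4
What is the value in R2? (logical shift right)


Register state trace:
  MOV R2, 306  → R2 = 306
  SHR R2, 4  → R2 = 306 >> 4 = 306 // 2^4 = 19
Final: R2 = 19

19


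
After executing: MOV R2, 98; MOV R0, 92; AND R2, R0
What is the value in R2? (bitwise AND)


Register state trace:
  MOV R2, 98  → R2 = 98 (0b01100010)
  MOV R0, 92  → R0 = 92 (0b01011100)
  AND R2, R0  → R2 = 98 AND 92 = 64 (0b01000000)
Final: R2 = 64

64


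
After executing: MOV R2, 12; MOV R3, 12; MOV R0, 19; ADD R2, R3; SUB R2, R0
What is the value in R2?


Register state trace:
  MOV R2, 12  → R2 = 12
  MOV R3, 12  → R3 = 12
  MOV R0, 19  → R0 = 19
  ADD R2, R3  → R2 = 12 + 12 = 24
  SUB R2, R0  → R2 = 24 - 19 = 5
Final: R2 = 5

5


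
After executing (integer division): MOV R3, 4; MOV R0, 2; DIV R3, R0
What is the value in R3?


Register state trace:
  MOV R3, 4  → R3 = 4
  MOV R0, 2  → R0 = 2
  DIV R3, R0  → R3 = 4 // 2 = 2
Final: R3 = 2

2


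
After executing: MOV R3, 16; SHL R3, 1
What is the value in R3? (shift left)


Register state trace:
  MOV R3, 16  → R3 = 16
  SHL R3, 1  → R3 = 16 << 1 = 16 * 2^1 = 32
Final: R3 = 32

32


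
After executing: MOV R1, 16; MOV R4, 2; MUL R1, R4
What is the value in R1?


Register state trace:
  MOV R1, 16  → R1 = 16
  MOV R4, 2  → R4 = 2
  MUL R1, R4  → R1 = 16 * 2 = 32
Final: R1 = 32

32


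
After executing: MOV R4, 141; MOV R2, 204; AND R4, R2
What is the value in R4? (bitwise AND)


Register state trace:
  MOV R4, 141  → R4 = 141 (0b10001101)
  MOV R2, 204  → R2 = 204 (0b11001100)
  AND R4, R2  → R4 = 141 AND 204 = 140 (0b10001100)
Final: R4 = 140

140


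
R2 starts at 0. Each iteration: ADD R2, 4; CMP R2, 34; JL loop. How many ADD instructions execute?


Loop trace (R2 starts at 0, target 34, step 4):
  ADD #1: R2 = 0 + 4 = 4  → 4 < 34, loop
  ADD #2: R2 = 4 + 4 = 8  → 8 < 34, loop
  ADD #3: R2 = 8 + 4 = 12  → 12 < 34, loop
  ADD #4: R2 = 12 + 4 = 16  → 16 < 34, loop
  ADD #5: R2 = 16 + 4 = 20  → 20 < 34, loop
  ADD #6: R2 = 20 + 4 = 24  → 24 < 34, loop
  ADD #7: R2 = 24 + 4 = 28  → 28 < 34, loop
  ADD #8: R2 = 28 + 4 = 32  → 32 < 34, loop
  ADD #9: R2 = 32 + 4 = 36  → 36 >= 34, exit
Total ADD instructions: 9

9


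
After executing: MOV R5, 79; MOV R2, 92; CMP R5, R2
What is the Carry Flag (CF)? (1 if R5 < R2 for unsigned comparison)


Register state trace:
  MOV R5, 79  → R5 = 79
  MOV R2, 92  → R2 = 92
  CMP R5, R2  → unsigned 79 - 92: borrow occurs
  79 < 92, so CF = 1
CF = 1

1


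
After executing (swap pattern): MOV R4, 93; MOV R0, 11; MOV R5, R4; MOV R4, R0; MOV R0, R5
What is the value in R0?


Register state trace (swap pattern):
  MOV R4, 93  → R4 = 93
  MOV R0, 11  → R0 = 11
  MOV R5, R4  → R5 = 93  (save R4)
  MOV R4, R0  → R4 = 11  (R4 gets R0's value)
  MOV R0, R5  → R0 = 93  (R0 gets saved value)
Final: R0 = 93

93


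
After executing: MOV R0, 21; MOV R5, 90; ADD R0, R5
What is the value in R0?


Register state trace:
  MOV R0, 21  → R0 = 21
  MOV R5, 90  → R5 = 90
  ADD R0, R5  → R0 = 21 + 90 = 111
Final: R0 = 111

111


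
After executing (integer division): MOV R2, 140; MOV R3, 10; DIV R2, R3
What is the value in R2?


Register state trace:
  MOV R2, 140  → R2 = 140
  MOV R3, 10  → R3 = 10
  DIV R2, R3  → R2 = 140 // 10 = 14
Final: R2 = 14

14


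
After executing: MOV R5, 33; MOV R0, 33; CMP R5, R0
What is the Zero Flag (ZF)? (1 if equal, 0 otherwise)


Register state trace:
  MOV R5, 33  → R5 = 33
  MOV R0, 33  → R0 = 33
  CMP R5, R0  → computes 33 - 33 = 0
  Result is zero, so values are equal
ZF = 1

1


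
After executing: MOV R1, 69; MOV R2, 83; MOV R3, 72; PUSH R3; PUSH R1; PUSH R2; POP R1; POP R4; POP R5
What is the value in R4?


Stack trace (top is rightmost):
  MOV R1, 69  → R1 = 69
  MOV R2, 83  → R2 = 83
  MOV R3, 72  → R3 = 72
  PUSH R3  → stack: [72]
  PUSH R1  → stack: [72, 69]
  PUSH R2  → stack: [72, 69, 83]
  POP R1  → R1 = 83, stack: [72, 69]
  POP R4  → R4 = 69, stack: [72]
  POP R5  → R5 = 72, stack: []
Final: R4 = 69

69


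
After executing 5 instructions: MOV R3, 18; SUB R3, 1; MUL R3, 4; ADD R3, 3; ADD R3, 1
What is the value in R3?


Register state trace:
  MOV R3, 18  → R3 = 18
  SUB R3, 1  → R3 = 18 - 1 = 17
  MUL R3, 4  → R3 = 17 * 4 = 68
  ADD R3, 3  → R3 = 68 + 3 = 71
  ADD R3, 1  → R3 = 71 + 1 = 72
Final: R3 = 72

72


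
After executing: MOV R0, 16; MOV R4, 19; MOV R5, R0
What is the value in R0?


Register state trace:
  MOV R0, 16  → R0 = 16
  MOV R4, 19  → R4 = 19
  MOV R5, R0  → R5 = 16
Final: R0 = 16

16


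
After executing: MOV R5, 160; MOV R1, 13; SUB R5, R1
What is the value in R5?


Register state trace:
  MOV R5, 160  → R5 = 160
  MOV R1, 13  → R1 = 13
  SUB R5, R1  → R5 = 160 - 13 = 147
Final: R5 = 147

147


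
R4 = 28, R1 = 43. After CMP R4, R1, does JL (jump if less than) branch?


Trace:
  R4 = 28, R1 = 43
  CMP R4, R1  → compares 28 vs 43
  JL checks: is 28 less than 43?
  28 < 43, so condition is true
Branch taken: Yes

Yes


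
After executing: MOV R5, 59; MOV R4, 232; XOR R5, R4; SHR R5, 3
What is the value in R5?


Register state trace:
  MOV R5, 59  → R5 = 59 (0b00111011)
  MOV R4, 232  → R4 = 232 (0b11101000)
  XOR R5, R4  → R5 = 59 XOR 232 = 211 (0b11010011)
  SHR R5, 3  → R5 = 211 >> 3 = 26
Final: R5 = 26

26


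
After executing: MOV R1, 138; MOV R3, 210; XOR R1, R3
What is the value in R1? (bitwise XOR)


Register state trace:
  MOV R1, 138  → R1 = 138 (0b10001010)
  MOV R3, 210  → R3 = 210 (0b11010010)
  XOR R1, R3  → R1 = 138 XOR 210 = 88 (0b01011000)
Final: R1 = 88

88


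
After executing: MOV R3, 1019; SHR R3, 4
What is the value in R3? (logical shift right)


Register state trace:
  MOV R3, 1019  → R3 = 1019
  SHR R3, 4  → R3 = 1019 >> 4 = 1019 // 2^4 = 63
Final: R3 = 63

63


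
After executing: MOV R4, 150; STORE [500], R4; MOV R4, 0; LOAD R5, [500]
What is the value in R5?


Register and memory trace:
  MOV R4, 150  → R4 = 150
  STORE [500], R4  → mem[500] = 150
  MOV R4, 0  → R4 = 0
  LOAD R5, [500]  → R5 = mem[500] = 150
Final: R5 = 150

150


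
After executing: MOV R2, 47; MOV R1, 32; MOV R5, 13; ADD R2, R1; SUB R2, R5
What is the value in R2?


Register state trace:
  MOV R2, 47  → R2 = 47
  MOV R1, 32  → R1 = 32
  MOV R5, 13  → R5 = 13
  ADD R2, R1  → R2 = 47 + 32 = 79
  SUB R2, R5  → R2 = 79 - 13 = 66
Final: R2 = 66

66


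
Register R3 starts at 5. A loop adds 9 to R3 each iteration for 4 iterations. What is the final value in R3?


Starting value: R3 = 5
  Iter 1: R3 = 5 + 9 = 14
  Iter 2: R3 = 14 + 9 = 23
  Iter 3: R3 = 23 + 9 = 32
  Iter 4: R3 = 32 + 9 = 41
Final: R3 = 41

41


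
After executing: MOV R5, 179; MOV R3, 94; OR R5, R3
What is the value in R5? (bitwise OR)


Register state trace:
  MOV R5, 179  → R5 = 179 (0b10110011)
  MOV R3, 94  → R3 = 94 (0b01011110)
  OR R5, R3   → R5 = 179 OR 94 = 255 (0b11111111)
Final: R5 = 255

255


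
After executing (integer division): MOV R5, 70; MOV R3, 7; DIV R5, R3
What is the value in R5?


Register state trace:
  MOV R5, 70  → R5 = 70
  MOV R3, 7  → R3 = 7
  DIV R5, R3  → R5 = 70 // 7 = 10
Final: R5 = 10

10


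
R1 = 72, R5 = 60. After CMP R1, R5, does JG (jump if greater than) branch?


Trace:
  R1 = 72, R5 = 60
  CMP R1, R5  → compares 72 vs 60
  JG checks: is 72 greater than 60?
  72 > 60, so condition is true
Branch taken: Yes

Yes


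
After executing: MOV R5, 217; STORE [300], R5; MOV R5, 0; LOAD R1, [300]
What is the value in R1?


Register and memory trace:
  MOV R5, 217  → R5 = 217
  STORE [300], R5  → mem[300] = 217
  MOV R5, 0  → R5 = 0
  LOAD R1, [300]  → R1 = mem[300] = 217
Final: R1 = 217

217


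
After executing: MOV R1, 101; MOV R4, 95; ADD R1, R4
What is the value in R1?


Register state trace:
  MOV R1, 101  → R1 = 101
  MOV R4, 95  → R4 = 95
  ADD R1, R4  → R1 = 101 + 95 = 196
Final: R1 = 196

196


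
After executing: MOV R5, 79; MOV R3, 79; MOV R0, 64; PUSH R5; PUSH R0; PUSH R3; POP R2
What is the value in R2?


Stack trace (top is rightmost):
  MOV R5, 79  → R5 = 79
  MOV R3, 79  → R3 = 79
  MOV R0, 64  → R0 = 64
  PUSH R5  → stack: [79]
  PUSH R0  → stack: [79, 64]
  PUSH R3  → stack: [79, 64, 79]
  POP R2  → R2 = 79, stack: [79, 64]
Final: R2 = 79

79


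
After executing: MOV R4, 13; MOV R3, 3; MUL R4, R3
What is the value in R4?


Register state trace:
  MOV R4, 13  → R4 = 13
  MOV R3, 3  → R3 = 3
  MUL R4, R3  → R4 = 13 * 3 = 39
Final: R4 = 39

39


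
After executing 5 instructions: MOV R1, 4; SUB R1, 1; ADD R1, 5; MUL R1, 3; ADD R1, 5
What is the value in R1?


Register state trace:
  MOV R1, 4  → R1 = 4
  SUB R1, 1  → R1 = 4 - 1 = 3
  ADD R1, 5  → R1 = 3 + 5 = 8
  MUL R1, 3  → R1 = 8 * 3 = 24
  ADD R1, 5  → R1 = 24 + 5 = 29
Final: R1 = 29

29


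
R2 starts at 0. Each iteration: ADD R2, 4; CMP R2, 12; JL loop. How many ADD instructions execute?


Loop trace (R2 starts at 0, target 12, step 4):
  ADD #1: R2 = 0 + 4 = 4  → 4 < 12, loop
  ADD #2: R2 = 4 + 4 = 8  → 8 < 12, loop
  ADD #3: R2 = 8 + 4 = 12  → 12 >= 12, exit
Total ADD instructions: 3

3


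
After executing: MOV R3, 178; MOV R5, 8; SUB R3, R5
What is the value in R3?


Register state trace:
  MOV R3, 178  → R3 = 178
  MOV R5, 8  → R5 = 8
  SUB R3, R5  → R3 = 178 - 8 = 170
Final: R3 = 170

170


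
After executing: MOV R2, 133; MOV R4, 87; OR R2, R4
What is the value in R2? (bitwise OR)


Register state trace:
  MOV R2, 133  → R2 = 133 (0b10000101)
  MOV R4, 87  → R4 = 87 (0b01010111)
  OR R2, R4   → R2 = 133 OR 87 = 215 (0b11010111)
Final: R2 = 215

215


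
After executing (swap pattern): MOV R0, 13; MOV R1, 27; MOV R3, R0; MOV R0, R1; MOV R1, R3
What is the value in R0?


Register state trace (swap pattern):
  MOV R0, 13  → R0 = 13
  MOV R1, 27  → R1 = 27
  MOV R3, R0  → R3 = 13  (save R0)
  MOV R0, R1  → R0 = 27  (R0 gets R1's value)
  MOV R1, R3  → R1 = 13  (R1 gets saved value)
Final: R0 = 27

27


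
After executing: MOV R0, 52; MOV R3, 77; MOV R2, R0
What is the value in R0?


Register state trace:
  MOV R0, 52  → R0 = 52
  MOV R3, 77  → R3 = 77
  MOV R2, R0  → R2 = 52
Final: R0 = 52

52


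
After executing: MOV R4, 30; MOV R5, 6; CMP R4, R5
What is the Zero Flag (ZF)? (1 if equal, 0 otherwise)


Register state trace:
  MOV R4, 30  → R4 = 30
  MOV R5, 6  → R5 = 6
  CMP R4, R5  → computes 30 - 6 = 24
  Result is nonzero, so values are not equal
ZF = 0

0


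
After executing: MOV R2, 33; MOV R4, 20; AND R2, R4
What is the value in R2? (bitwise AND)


Register state trace:
  MOV R2, 33  → R2 = 33 (0b00100001)
  MOV R4, 20  → R4 = 20 (0b00010100)
  AND R2, R4  → R2 = 33 AND 20 = 0 (0b00000000)
Final: R2 = 0

0


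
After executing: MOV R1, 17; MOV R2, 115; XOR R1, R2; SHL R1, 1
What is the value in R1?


Register state trace:
  MOV R1, 17  → R1 = 17 (0b00010001)
  MOV R2, 115  → R2 = 115 (0b01110011)
  XOR R1, R2  → R1 = 17 XOR 115 = 98 (0b01100010)
  SHL R1, 1  → R1 = 98 << 1 = 196
Final: R1 = 196

196


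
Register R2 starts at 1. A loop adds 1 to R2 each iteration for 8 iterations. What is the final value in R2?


Starting value: R2 = 1
  Iter 1: R2 = 1 + 1 = 2
  Iter 2: R2 = 2 + 1 = 3
  Iter 3: R2 = 3 + 1 = 4
  Iter 4: R2 = 4 + 1 = 5
  Iter 5: R2 = 5 + 1 = 6
  Iter 6: R2 = 6 + 1 = 7
  Iter 7: R2 = 7 + 1 = 8
  Iter 8: R2 = 8 + 1 = 9
Final: R2 = 9

9


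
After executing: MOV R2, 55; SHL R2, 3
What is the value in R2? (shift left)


Register state trace:
  MOV R2, 55  → R2 = 55
  SHL R2, 3  → R2 = 55 << 3 = 55 * 2^3 = 440
Final: R2 = 440

440


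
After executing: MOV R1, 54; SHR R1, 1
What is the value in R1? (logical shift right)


Register state trace:
  MOV R1, 54  → R1 = 54
  SHR R1, 1  → R1 = 54 >> 1 = 54 // 2^1 = 27
Final: R1 = 27

27


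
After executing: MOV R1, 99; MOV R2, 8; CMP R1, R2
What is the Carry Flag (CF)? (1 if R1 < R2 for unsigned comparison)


Register state trace:
  MOV R1, 99  → R1 = 99
  MOV R2, 8  → R2 = 8
  CMP R1, R2  → unsigned 99 - 8: no borrow
  99 >= 8, so CF = 0
CF = 0

0


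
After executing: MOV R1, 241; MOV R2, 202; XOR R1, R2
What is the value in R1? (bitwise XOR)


Register state trace:
  MOV R1, 241  → R1 = 241 (0b11110001)
  MOV R2, 202  → R2 = 202 (0b11001010)
  XOR R1, R2  → R1 = 241 XOR 202 = 59 (0b00111011)
Final: R1 = 59

59


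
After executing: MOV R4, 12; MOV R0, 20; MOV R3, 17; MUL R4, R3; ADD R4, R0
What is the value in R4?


Register state trace:
  MOV R4, 12  → R4 = 12
  MOV R0, 20  → R0 = 20
  MOV R3, 17  → R3 = 17
  MUL R4, R3  → R4 = 12 * 17 = 204
  ADD R4, R0  → R4 = 204 + 20 = 224
Final: R4 = 224

224


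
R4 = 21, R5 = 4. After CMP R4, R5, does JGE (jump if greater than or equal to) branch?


Trace:
  R4 = 21, R5 = 4
  CMP R4, R5  → compares 21 vs 4
  JGE checks: is 21 greater than or equal to 4?
  21 > 4, so condition is true
Branch taken: Yes

Yes


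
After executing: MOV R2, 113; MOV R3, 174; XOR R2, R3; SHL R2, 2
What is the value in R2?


Register state trace:
  MOV R2, 113  → R2 = 113 (0b01110001)
  MOV R3, 174  → R3 = 174 (0b10101110)
  XOR R2, R3  → R2 = 113 XOR 174 = 223 (0b11011111)
  SHL R2, 2  → R2 = 223 << 2 = 892
Final: R2 = 892

892


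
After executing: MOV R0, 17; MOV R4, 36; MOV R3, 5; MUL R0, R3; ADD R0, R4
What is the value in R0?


Register state trace:
  MOV R0, 17  → R0 = 17
  MOV R4, 36  → R4 = 36
  MOV R3, 5  → R3 = 5
  MUL R0, R3  → R0 = 17 * 5 = 85
  ADD R0, R4  → R0 = 85 + 36 = 121
Final: R0 = 121

121


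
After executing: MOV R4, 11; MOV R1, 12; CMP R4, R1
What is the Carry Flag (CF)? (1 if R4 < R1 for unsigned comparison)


Register state trace:
  MOV R4, 11  → R4 = 11
  MOV R1, 12  → R1 = 12
  CMP R4, R1  → unsigned 11 - 12: borrow occurs
  11 < 12, so CF = 1
CF = 1

1


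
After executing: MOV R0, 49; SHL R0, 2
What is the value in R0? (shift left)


Register state trace:
  MOV R0, 49  → R0 = 49
  SHL R0, 2  → R0 = 49 << 2 = 49 * 2^2 = 196
Final: R0 = 196

196


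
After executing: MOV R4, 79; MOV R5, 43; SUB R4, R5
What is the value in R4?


Register state trace:
  MOV R4, 79  → R4 = 79
  MOV R5, 43  → R5 = 43
  SUB R4, R5  → R4 = 79 - 43 = 36
Final: R4 = 36

36


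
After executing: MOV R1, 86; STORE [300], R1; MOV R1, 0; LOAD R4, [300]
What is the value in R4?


Register and memory trace:
  MOV R1, 86  → R1 = 86
  STORE [300], R1  → mem[300] = 86
  MOV R1, 0  → R1 = 0
  LOAD R4, [300]  → R4 = mem[300] = 86
Final: R4 = 86

86


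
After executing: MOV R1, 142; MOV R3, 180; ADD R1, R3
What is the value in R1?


Register state trace:
  MOV R1, 142  → R1 = 142
  MOV R3, 180  → R3 = 180
  ADD R1, R3  → R1 = 142 + 180 = 322
Final: R1 = 322

322


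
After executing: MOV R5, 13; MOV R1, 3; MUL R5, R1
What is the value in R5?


Register state trace:
  MOV R5, 13  → R5 = 13
  MOV R1, 3  → R1 = 3
  MUL R5, R1  → R5 = 13 * 3 = 39
Final: R5 = 39

39


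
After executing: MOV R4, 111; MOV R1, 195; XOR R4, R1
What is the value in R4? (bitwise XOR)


Register state trace:
  MOV R4, 111  → R4 = 111 (0b01101111)
  MOV R1, 195  → R1 = 195 (0b11000011)
  XOR R4, R1  → R4 = 111 XOR 195 = 172 (0b10101100)
Final: R4 = 172

172


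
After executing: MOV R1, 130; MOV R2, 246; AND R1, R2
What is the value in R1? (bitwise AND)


Register state trace:
  MOV R1, 130  → R1 = 130 (0b10000010)
  MOV R2, 246  → R2 = 246 (0b11110110)
  AND R1, R2  → R1 = 130 AND 246 = 130 (0b10000010)
Final: R1 = 130

130


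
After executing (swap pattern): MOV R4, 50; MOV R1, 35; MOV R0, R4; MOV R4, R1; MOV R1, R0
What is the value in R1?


Register state trace (swap pattern):
  MOV R4, 50  → R4 = 50
  MOV R1, 35  → R1 = 35
  MOV R0, R4  → R0 = 50  (save R4)
  MOV R4, R1  → R4 = 35  (R4 gets R1's value)
  MOV R1, R0  → R1 = 50  (R1 gets saved value)
Final: R1 = 50

50


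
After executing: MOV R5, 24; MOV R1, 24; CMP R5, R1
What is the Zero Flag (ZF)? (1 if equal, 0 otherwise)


Register state trace:
  MOV R5, 24  → R5 = 24
  MOV R1, 24  → R1 = 24
  CMP R5, R1  → computes 24 - 24 = 0
  Result is zero, so values are equal
ZF = 1

1


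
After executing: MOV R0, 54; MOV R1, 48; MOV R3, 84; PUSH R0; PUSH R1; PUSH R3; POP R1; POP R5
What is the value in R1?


Stack trace (top is rightmost):
  MOV R0, 54  → R0 = 54
  MOV R1, 48  → R1 = 48
  MOV R3, 84  → R3 = 84
  PUSH R0  → stack: [54]
  PUSH R1  → stack: [54, 48]
  PUSH R3  → stack: [54, 48, 84]
  POP R1  → R1 = 84, stack: [54, 48]
  POP R5  → R5 = 48, stack: [54]
Final: R1 = 84

84


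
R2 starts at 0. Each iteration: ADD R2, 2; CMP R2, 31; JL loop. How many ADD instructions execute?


Loop trace (R2 starts at 0, target 31, step 2):
  ADD #1: R2 = 0 + 2 = 2  → 2 < 31, loop
  ADD #2: R2 = 2 + 2 = 4  → 4 < 31, loop
  ADD #3: R2 = 4 + 2 = 6  → 6 < 31, loop
  ADD #4: R2 = 6 + 2 = 8  → 8 < 31, loop
  ADD #5: R2 = 8 + 2 = 10  → 10 < 31, loop
  ADD #6: R2 = 10 + 2 = 12  → 12 < 31, loop
  ADD #7: R2 = 12 + 2 = 14  → 14 < 31, loop
  ADD #8: R2 = 14 + 2 = 16  → 16 < 31, loop
  ADD #9: R2 = 16 + 2 = 18  → 18 < 31, loop
  ADD #10: R2 = 18 + 2 = 20  → 20 < 31, loop
  ADD #11: R2 = 20 + 2 = 22  → 22 < 31, loop
  ADD #12: R2 = 22 + 2 = 24  → 24 < 31, loop
  ADD #13: R2 = 24 + 2 = 26  → 26 < 31, loop
  ADD #14: R2 = 26 + 2 = 28  → 28 < 31, loop
  ADD #15: R2 = 28 + 2 = 30  → 30 < 31, loop
  ADD #16: R2 = 30 + 2 = 32  → 32 >= 31, exit
Total ADD instructions: 16

16
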